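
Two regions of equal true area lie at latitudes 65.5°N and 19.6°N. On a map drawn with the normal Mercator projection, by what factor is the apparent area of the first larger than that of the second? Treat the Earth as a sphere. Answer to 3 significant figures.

5.16

Mercator areal scale is sec²φ.
At 65.5°: sec²(65.5°) = 1/0.4147² = 5.815.
At 19.6°: sec²(19.6°) = 1/0.9421² = 1.127.
Ratio = 5.815/1.127 = cos²(19.6°)/cos²(65.5°) ≈ 5.16.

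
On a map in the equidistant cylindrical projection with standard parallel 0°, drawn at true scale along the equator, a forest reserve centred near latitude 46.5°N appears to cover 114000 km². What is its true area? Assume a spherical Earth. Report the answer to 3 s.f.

78500 km²

In the plate carrée (x = Rλ, y = Rφ), meridians are true-scale (h = 1) and parallels are stretched by k = sec φ.
Areal scale = h·k = 1 × sec φ; at 46.5°, h = 1.000, k = 1.453, so h·k = 1.453.
True area = apparent / (areal scale) = 114000 / 1.453 ≈ 78500 km².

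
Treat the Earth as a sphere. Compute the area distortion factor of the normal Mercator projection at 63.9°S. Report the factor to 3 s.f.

5.17

Mercator is conformal, so the point scale is isotropic: h = k = sec φ = 1/cos φ.
Areal scale = k² = sec²φ = 1/cos²(63.9°) = 1/0.4399² = 5.167.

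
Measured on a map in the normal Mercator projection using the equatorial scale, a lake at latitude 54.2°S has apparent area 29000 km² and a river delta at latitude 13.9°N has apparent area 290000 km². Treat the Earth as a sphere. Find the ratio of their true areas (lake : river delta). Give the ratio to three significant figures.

On Mercator the areal scale is sec²φ, so true area = apparent × cos²φ.
True area of lake: 29000 × cos²(54.2°) = 29000 × 0.3422 = 9923 km².
True area of river delta: 290000 × cos²(13.9°) = 290000 × 0.9423 = 273300 km².
Ratio = 9923 / 273300 ≈ 0.0363.

0.0363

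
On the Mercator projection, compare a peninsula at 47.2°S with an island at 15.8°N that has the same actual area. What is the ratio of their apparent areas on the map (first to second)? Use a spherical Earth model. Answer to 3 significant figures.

Mercator is conformal with k = sec φ, so areal scale = k² = sec²φ.
At 47.2°: sec²(47.2°) = 1/0.6794² = 2.166.
At 15.8°: sec²(15.8°) = 1/0.9622² = 1.080.
Ratio = 2.166/1.080 = cos²(15.8°)/cos²(47.2°) ≈ 2.01.

2.01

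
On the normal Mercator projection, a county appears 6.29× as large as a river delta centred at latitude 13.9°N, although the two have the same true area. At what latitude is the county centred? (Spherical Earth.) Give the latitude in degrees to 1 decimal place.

67.2°

On Mercator, (apparent₁)/(apparent₂) = sec²φ₁ / sec²φ₂ when true areas are equal.
cos²φ₂ / cos²φ₁ = 6.29  ⇒  cos φ₁ = cos 13.9° / √6.29 = 0.9707/2.508 = 0.3871.
φ₁ = arccos(0.3871) ≈ 67.2°.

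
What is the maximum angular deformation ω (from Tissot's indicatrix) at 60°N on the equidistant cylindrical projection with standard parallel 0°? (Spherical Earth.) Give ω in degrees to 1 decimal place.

38.9°

Plate carrée maps x = Rλ, y = Rφ. The meridian scale is h = 1 and the parallel scale is k = 1/cos φ = sec φ.
At 60°: h = 1.000, k = 2.000; principal scales a = 2.000, b = 1.000.
sin(ω/2) = (a − b)/(a + b) = 1.0000/3.000 = 0.3333, so ω = 2 arcsin(0.3333) ≈ 38.9°.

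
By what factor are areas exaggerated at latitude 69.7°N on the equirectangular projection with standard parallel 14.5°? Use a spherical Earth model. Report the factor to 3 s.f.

2.79

In the equirectangular projection with standard parallel φ₀ = 14.5° (x = Rλ cos φ₀, y = Rφ), meridians are true-scale (h = 1) and the parallel scale is k = cos φ₀ / cos φ.
Areal scale = h·k = 1 × cos φ₀ / cos φ; at 69.7°, h = 1.000, k = 2.791, so h·k = 2.791.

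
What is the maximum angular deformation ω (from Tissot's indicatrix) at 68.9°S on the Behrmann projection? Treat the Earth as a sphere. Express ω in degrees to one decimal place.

The Behrmann projection is cylindrical equal-area with φ₀ = 30°. Cylindrical equal-area (φ₀ = 30°): h = cos φ / cos 30° along meridians, k = cos 30° / cos φ along parallels; h·k = 1.
At 68.9°: h = 0.4157, k = 2.406; principal scales a = 2.406, b = 0.4157.
sin(ω/2) = (a − b)/(a + b) = 1.990/2.821 = 0.7053, so ω = 2 arcsin(0.7053) ≈ 89.7°.

89.7°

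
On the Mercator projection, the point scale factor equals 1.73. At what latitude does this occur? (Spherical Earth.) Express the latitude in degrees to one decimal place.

Mercator scale is k = sec φ = 1/cos φ.
1/cos φ = 1.73  ⇒  cos φ = 0.5780  ⇒  φ = arccos(0.5780) ≈ 54.7°.

54.7°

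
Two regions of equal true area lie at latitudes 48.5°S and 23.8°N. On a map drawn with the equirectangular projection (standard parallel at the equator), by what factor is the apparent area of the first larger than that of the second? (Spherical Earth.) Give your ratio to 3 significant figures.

In the plate carrée (x = Rλ, y = Rφ), meridians are true-scale (h = 1) and parallels are stretched by k = sec φ.
Areal scale at 48.5°: h·k = 1.000 × 1.509 = 1.509.
Areal scale at 23.8°: h·k = 1.000 × 1.093 = 1.093.
Ratio = 1.509/1.093 ≈ 1.38.

1.38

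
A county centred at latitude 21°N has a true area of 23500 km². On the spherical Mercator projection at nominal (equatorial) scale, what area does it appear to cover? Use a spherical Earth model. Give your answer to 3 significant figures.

27000 km²

Mercator is conformal, so the point scale is isotropic: h = k = sec φ = 1/cos φ.
Areal scale = k² = sec²φ = 1/cos²(21°) = 1/0.9336² = 1.147.
Apparent area = 23500 × 1.147 ≈ 27000 km².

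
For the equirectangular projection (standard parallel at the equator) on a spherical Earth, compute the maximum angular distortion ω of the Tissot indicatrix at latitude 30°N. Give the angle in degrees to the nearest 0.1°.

8.2°

In the plate carrée (x = Rλ, y = Rφ), meridians are true-scale (h = 1) and parallels are stretched by k = sec φ.
At 30°: h = 1.000, k = 1.155; principal scales a = 1.155, b = 1.000.
sin(ω/2) = (a − b)/(a + b) = 0.1547/2.155 = 0.07180, so ω = 2 arcsin(0.07180) ≈ 8.2°.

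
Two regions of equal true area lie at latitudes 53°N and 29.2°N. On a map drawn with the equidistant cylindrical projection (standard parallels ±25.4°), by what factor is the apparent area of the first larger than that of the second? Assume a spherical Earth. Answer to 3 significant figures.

In the equirectangular projection with standard parallel φ₀ = 25.4° (x = Rλ cos φ₀, y = Rφ), meridians are true-scale (h = 1) and the parallel scale is k = cos φ₀ / cos φ.
Areal scale at 53°: h·k = 1.000 × 1.501 = 1.501.
Areal scale at 29.2°: h·k = 1.000 × 1.035 = 1.035.
Ratio = 1.501/1.035 ≈ 1.45.

1.45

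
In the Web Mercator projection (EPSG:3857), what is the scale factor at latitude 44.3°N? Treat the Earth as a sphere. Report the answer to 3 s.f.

1.40

The Mercator projection is conformal; its linear scale factor is the same in every direction and equals sec φ = 1/cos φ.
k = 1/cos 44.3° = 1/0.7157 = 1.397.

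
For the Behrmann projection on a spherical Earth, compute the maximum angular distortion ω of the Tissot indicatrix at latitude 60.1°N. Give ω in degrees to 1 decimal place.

60.3°

Behrmann is a cylindrical equal-area projection with standard parallels at ±30°. Cylindrical equal-area (φ₀ = 30°): h = cos φ / cos 30° along meridians, k = cos 30° / cos φ along parallels; h·k = 1.
At 60.1°: h = 0.5756, k = 1.737; principal scales a = 1.737, b = 0.5756.
sin(ω/2) = (a − b)/(a + b) = 1.162/2.313 = 0.5023, so ω = 2 arcsin(0.5023) ≈ 60.3°.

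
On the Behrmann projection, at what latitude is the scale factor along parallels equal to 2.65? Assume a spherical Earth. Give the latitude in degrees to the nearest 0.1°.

The Behrmann projection is cylindrical equal-area with φ₀ = 30°. Cylindrical equal-area (φ₀ = 30°): h = cos φ / cos 30° along meridians, k = cos 30° / cos φ along parallels; h·k = 1.
k = cos φ₀ / cos φ = 2.65  ⇒  cos φ = cos 30° / 2.65 = 0.3268.
φ = arccos(0.3268) ≈ 70.9°.

70.9°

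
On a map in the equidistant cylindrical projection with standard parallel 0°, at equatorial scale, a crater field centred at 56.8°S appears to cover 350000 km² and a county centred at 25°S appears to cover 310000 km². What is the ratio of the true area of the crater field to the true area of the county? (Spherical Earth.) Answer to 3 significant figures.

Plate carrée has h = 1 and k = sec φ, giving areal scale sec φ; true area = (apparent area) · cos φ.
True area of crater field: 350000 × cos(56.8°) = 350000 × 0.5476 = 191600 km².
True area of county: 310000 × cos(25°) = 310000 × 0.9063 = 281000 km².
Ratio = 191600 / 281000 ≈ 0.682.

0.682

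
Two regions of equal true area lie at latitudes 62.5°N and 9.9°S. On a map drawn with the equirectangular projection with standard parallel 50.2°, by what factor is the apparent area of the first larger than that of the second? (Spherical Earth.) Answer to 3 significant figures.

2.13

The equidistant cylindrical projection with φ₀ = 50.2° has h = 1 (meridians true) and k = cos φ₀ / cos φ along parallels.
Areal scale at 62.5°: h·k = 1.000 × 1.386 = 1.386.
Areal scale at 9.9°: h·k = 1.000 × 0.6498 = 0.6498.
Ratio = 1.386/0.6498 ≈ 2.13.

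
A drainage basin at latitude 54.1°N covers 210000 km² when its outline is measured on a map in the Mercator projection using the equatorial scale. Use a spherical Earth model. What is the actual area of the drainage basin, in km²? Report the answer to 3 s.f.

Mercator is conformal, so the point scale is isotropic: h = k = sec φ = 1/cos φ.
Areal scale = k² = sec²φ = 1/cos²(54.1°) = 1/0.5864² = 2.908.
True area = apparent / (areal scale) = 210000 / 2.908 ≈ 72200 km².

72200 km²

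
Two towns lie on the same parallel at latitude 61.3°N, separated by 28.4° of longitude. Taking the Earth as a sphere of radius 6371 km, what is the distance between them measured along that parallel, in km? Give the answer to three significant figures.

Arc length along a parallel = R cos φ · Δλ (with Δλ in radians).
= 6371 × cos 61.3° × (28.4° × π/180) = 6371 × 0.4802 × 0.4957 ≈ 1520 km.

1520 km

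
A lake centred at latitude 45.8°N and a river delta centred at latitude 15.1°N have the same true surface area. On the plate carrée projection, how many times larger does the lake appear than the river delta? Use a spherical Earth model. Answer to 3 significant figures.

1.38

In the plate carrée (x = Rλ, y = Rφ), meridians are true-scale (h = 1) and parallels are stretched by k = sec φ.
Areal scale at 45.8°: h·k = 1.000 × 1.434 = 1.434.
Areal scale at 15.1°: h·k = 1.000 × 1.036 = 1.036.
Ratio = 1.434/1.036 ≈ 1.38.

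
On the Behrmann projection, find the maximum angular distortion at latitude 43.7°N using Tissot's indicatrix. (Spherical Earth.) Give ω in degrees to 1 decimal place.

20.6°

Behrmann is a cylindrical equal-area projection with standard parallels at ±30°. Cylindrical equal-area (φ₀ = 30°): h = cos φ / cos 30° along meridians, k = cos 30° / cos φ along parallels; h·k = 1.
At 43.7°: h = 0.8348, k = 1.198; principal scales a = 1.198, b = 0.8348.
sin(ω/2) = (a − b)/(a + b) = 0.3631/2.033 = 0.1786, so ω = 2 arcsin(0.1786) ≈ 20.6°.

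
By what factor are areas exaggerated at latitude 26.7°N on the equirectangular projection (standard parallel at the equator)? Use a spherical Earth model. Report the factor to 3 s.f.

For the equirectangular projection with φ₀ = 0 (plate carrée), h = 1 along meridians and k = sec φ along parallels.
Areal scale = h·k = 1 × sec φ; at 26.7°, h = 1.000, k = 1.119, so h·k = 1.119.

1.12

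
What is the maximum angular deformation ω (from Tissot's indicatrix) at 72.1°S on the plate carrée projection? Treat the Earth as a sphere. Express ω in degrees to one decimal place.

64.0°

For the equirectangular projection with φ₀ = 0 (plate carrée), h = 1 along meridians and k = sec φ along parallels.
At 72.1°: h = 1.000, k = 3.254; principal scales a = 3.254, b = 1.000.
sin(ω/2) = (a − b)/(a + b) = 2.254/4.254 = 0.5298, so ω = 2 arcsin(0.5298) ≈ 64.0°.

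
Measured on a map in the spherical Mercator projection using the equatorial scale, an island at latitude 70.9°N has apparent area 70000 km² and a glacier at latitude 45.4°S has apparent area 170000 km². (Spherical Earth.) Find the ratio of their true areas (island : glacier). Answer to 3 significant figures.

On Mercator the areal scale is sec²φ, so true area = apparent × cos²φ.
True area of island: 70000 × cos²(70.9°) = 70000 × 0.1071 = 7495 km².
True area of glacier: 170000 × cos²(45.4°) = 170000 × 0.4930 = 83810 km².
Ratio = 7495 / 83810 ≈ 0.0894.

0.0894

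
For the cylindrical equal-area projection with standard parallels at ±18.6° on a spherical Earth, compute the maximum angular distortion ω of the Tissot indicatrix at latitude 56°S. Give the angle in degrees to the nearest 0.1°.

57.8°

For cylindrical equal-area with standard parallel φ₀, h = cos φ / cos φ₀ and k = cos φ₀ / cos φ, so h·k = 1.
At 56°: h = 0.5900, k = 1.695; principal scales a = 1.695, b = 0.5900.
sin(ω/2) = (a − b)/(a + b) = 1.105/2.285 = 0.4836, so ω = 2 arcsin(0.4836) ≈ 57.8°.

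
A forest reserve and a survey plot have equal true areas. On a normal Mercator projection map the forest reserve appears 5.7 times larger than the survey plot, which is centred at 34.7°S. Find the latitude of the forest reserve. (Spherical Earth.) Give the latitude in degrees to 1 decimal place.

69.9°

For equal true areas on Mercator, apparent areas scale as sec²φ, so the ratio is cos²φ₂ / cos²φ₁.
cos²φ₂ / cos²φ₁ = 5.7  ⇒  cos φ₁ = cos 34.7° / √5.7 = 0.8221/2.387 = 0.3444.
φ₁ = arccos(0.3444) ≈ 69.9°.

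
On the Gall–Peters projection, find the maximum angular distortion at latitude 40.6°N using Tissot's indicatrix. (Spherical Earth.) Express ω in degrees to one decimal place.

8.1°

The Gall–Peters projection is cylindrical equal-area with φ₀ = 45°. A cylindrical equal-area projection with standard parallel φ₀ has meridian scale h = cos φ / cos φ₀ and parallel scale k = cos φ₀ / cos φ (so areas are preserved, h·k = 1).
At 40.6°: h = 1.074, k = 0.9313; principal scales a = 1.074, b = 0.9313.
sin(ω/2) = (a − b)/(a + b) = 0.1425/2.005 = 0.07106, so ω = 2 arcsin(0.07106) ≈ 8.1°.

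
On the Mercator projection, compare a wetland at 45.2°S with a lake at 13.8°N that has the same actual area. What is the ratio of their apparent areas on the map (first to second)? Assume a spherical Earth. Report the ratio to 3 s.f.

1.90

Mercator is conformal with k = sec φ, so areal scale = k² = sec²φ.
At 45.2°: sec²(45.2°) = 1/0.7046² = 2.014.
At 13.8°: sec²(13.8°) = 1/0.9711² = 1.060.
Ratio = 2.014/1.060 = cos²(13.8°)/cos²(45.2°) ≈ 1.90.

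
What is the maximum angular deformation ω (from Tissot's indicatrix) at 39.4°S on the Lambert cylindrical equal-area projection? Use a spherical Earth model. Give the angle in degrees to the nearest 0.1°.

29.2°

The Lambert cylindrical equal-area projection is the cylindrical equal-area projection with its standard parallel at the equator (φ₀ = 0). Cylindrical equal-area (φ₀ = 0°): h = cos φ / cos 0° along meridians, k = cos 0° / cos φ along parallels; h·k = 1.
At 39.4°: h = 0.7727, k = 1.294; principal scales a = 1.294, b = 0.7727.
sin(ω/2) = (a − b)/(a + b) = 0.5214/2.067 = 0.2523, so ω = 2 arcsin(0.2523) ≈ 29.2°.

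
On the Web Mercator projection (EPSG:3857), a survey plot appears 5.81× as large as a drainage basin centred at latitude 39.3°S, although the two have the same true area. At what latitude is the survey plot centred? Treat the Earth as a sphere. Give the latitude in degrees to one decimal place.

On Mercator, (apparent₁)/(apparent₂) = sec²φ₁ / sec²φ₂ when true areas are equal.
cos²φ₂ / cos²φ₁ = 5.81  ⇒  cos φ₁ = cos 39.3° / √5.81 = 0.7738/2.410 = 0.3210.
φ₁ = arccos(0.3210) ≈ 71.3°.

71.3°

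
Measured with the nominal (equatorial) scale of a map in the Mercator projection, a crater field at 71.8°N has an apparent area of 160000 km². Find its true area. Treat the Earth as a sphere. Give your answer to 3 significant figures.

15600 km²

The Mercator projection is conformal; its linear scale factor is the same in every direction and equals sec φ = 1/cos φ.
Areal scale = k² = sec²φ = 1/cos²(71.8°) = 1/0.3123² = 10.25.
True area = apparent / (areal scale) = 160000 / 10.25 ≈ 15600 km².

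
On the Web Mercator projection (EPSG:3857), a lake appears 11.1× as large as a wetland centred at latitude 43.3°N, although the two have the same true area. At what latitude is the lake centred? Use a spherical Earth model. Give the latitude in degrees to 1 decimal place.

On Mercator, (apparent₁)/(apparent₂) = sec²φ₁ / sec²φ₂ when true areas are equal.
cos²φ₂ / cos²φ₁ = 11.1  ⇒  cos φ₁ = cos 43.3° / √11.1 = 0.7278/3.332 = 0.2184.
φ₁ = arccos(0.2184) ≈ 77.4°.

77.4°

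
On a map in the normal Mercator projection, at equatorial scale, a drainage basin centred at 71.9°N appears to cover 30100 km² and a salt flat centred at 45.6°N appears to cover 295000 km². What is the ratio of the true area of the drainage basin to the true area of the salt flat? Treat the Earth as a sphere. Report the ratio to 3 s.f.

On Mercator the areal scale is sec²φ, so true area = apparent × cos²φ.
True area of drainage basin: 30100 × cos²(71.9°) = 30100 × 0.09652 = 2905 km².
True area of salt flat: 295000 × cos²(45.6°) = 295000 × 0.4895 = 144400 km².
Ratio = 2905 / 144400 ≈ 0.0201.

0.0201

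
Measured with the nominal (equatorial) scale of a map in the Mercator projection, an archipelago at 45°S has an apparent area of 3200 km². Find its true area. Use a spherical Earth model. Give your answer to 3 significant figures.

The Mercator projection is conformal; its linear scale factor is the same in every direction and equals sec φ = 1/cos φ.
Areal scale = k² = sec²φ = 1/cos²(45°) = 1/0.7071² = 2.000.
True area = apparent / (areal scale) = 3200 / 2.000 ≈ 1600 km².

1600 km²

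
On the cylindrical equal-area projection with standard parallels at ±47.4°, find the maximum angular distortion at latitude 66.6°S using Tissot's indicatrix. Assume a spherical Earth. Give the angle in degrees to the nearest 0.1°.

Cylindrical equal-area (φ₀ = 47.4°): h = cos φ / cos 47.4° along meridians, k = cos 47.4° / cos φ along parallels; h·k = 1.
At 66.6°: h = 0.5867, k = 1.704; principal scales a = 1.704, b = 0.5867.
sin(ω/2) = (a − b)/(a + b) = 1.118/2.291 = 0.4878, so ω = 2 arcsin(0.4878) ≈ 58.4°.

58.4°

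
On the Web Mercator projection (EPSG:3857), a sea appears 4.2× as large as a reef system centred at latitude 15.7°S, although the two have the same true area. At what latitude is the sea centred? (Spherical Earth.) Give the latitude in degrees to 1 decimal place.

Mercator areal scale is sec²φ, so apparent-area ratio = sec²φ₁ / sec²φ₂ = cos²φ₂ / cos²φ₁.
cos²φ₂ / cos²φ₁ = 4.2  ⇒  cos φ₁ = cos 15.7° / √4.2 = 0.9627/2.049 = 0.4697.
φ₁ = arccos(0.4697) ≈ 62.0°.

62.0°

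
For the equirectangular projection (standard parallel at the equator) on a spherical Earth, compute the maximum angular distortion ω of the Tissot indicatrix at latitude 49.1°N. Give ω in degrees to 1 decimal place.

Plate carrée maps x = Rλ, y = Rφ. The meridian scale is h = 1 and the parallel scale is k = 1/cos φ = sec φ.
At 49.1°: h = 1.000, k = 1.527; principal scales a = 1.527, b = 1.000.
sin(ω/2) = (a − b)/(a + b) = 0.5273/2.527 = 0.2086, so ω = 2 arcsin(0.2086) ≈ 24.1°.

24.1°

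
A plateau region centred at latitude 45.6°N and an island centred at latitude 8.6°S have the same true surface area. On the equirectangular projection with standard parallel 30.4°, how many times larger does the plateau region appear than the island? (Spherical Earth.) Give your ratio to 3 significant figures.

1.41

The equidistant cylindrical projection with φ₀ = 30.4° has h = 1 (meridians true) and k = cos φ₀ / cos φ along parallels.
Areal scale at 45.6°: h·k = 1.000 × 1.233 = 1.233.
Areal scale at 8.6°: h·k = 1.000 × 0.8723 = 0.8723.
Ratio = 1.233/0.8723 ≈ 1.41.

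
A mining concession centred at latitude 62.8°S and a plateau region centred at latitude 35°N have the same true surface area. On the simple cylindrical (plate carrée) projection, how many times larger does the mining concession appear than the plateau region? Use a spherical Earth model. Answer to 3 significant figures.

1.79

In the plate carrée (x = Rλ, y = Rφ), meridians are true-scale (h = 1) and parallels are stretched by k = sec φ.
Areal scale at 62.8°: h·k = 1.000 × 2.188 = 2.188.
Areal scale at 35°: h·k = 1.000 × 1.221 = 1.221.
Ratio = 2.188/1.221 ≈ 1.79.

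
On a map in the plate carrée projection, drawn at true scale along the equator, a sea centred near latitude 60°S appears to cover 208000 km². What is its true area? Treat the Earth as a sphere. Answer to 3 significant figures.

104000 km²

For the equirectangular projection with φ₀ = 0 (plate carrée), h = 1 along meridians and k = sec φ along parallels.
Areal scale = h·k = 1 × sec φ; at 60°, h = 1.000, k = 2.000, so h·k = 2.000.
True area = apparent / (areal scale) = 208000 / 2.000 ≈ 104000 km².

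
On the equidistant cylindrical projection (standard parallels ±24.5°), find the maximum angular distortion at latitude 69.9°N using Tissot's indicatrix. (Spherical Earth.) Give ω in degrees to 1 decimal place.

53.7°

The equidistant cylindrical projection with φ₀ = 24.5° has h = 1 (meridians true) and k = cos φ₀ / cos φ along parallels.
At 69.9°: h = 1.000, k = 2.648; principal scales a = 2.648, b = 1.000.
sin(ω/2) = (a − b)/(a + b) = 1.648/3.648 = 0.4517, so ω = 2 arcsin(0.4517) ≈ 53.7°.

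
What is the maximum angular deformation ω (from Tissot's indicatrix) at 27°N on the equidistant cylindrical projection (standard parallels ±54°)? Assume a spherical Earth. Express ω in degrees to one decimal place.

23.7°

The equidistant cylindrical projection with φ₀ = 54° has h = 1 (meridians true) and k = cos φ₀ / cos φ along parallels.
At 27°: h = 1.000, k = 0.6597; principal scales a = 1.000, b = 0.6597.
sin(ω/2) = (a − b)/(a + b) = 0.3403/1.660 = 0.2050, so ω = 2 arcsin(0.2050) ≈ 23.7°.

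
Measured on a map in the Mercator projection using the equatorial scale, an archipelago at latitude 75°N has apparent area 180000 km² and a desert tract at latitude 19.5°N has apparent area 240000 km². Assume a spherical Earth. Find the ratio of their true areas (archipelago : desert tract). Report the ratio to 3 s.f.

Mercator's areal exaggeration is sec²φ; hence true area = (apparent area) · cos²φ.
True area of archipelago: 180000 × cos²(75°) = 180000 × 0.06699 = 12060 km².
True area of desert tract: 240000 × cos²(19.5°) = 240000 × 0.8886 = 213300 km².
Ratio = 12060 / 213300 ≈ 0.0565.

0.0565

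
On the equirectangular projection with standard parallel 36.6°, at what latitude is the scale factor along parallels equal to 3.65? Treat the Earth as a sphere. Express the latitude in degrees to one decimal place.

The equidistant cylindrical projection with φ₀ = 36.6° has h = 1 (meridians true) and k = cos φ₀ / cos φ along parallels.
k = cos φ₀ / cos φ = 3.65  ⇒  cos φ = cos 36.6° / 3.65 = 0.2199.
φ = arccos(0.2199) ≈ 77.3°.

77.3°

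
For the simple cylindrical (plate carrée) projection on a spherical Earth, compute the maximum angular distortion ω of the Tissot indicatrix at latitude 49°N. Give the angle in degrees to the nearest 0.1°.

In the plate carrée (x = Rλ, y = Rφ), meridians are true-scale (h = 1) and parallels are stretched by k = sec φ.
At 49°: h = 1.000, k = 1.524; principal scales a = 1.524, b = 1.000.
sin(ω/2) = (a − b)/(a + b) = 0.5243/2.524 = 0.2077, so ω = 2 arcsin(0.2077) ≈ 24.0°.

24.0°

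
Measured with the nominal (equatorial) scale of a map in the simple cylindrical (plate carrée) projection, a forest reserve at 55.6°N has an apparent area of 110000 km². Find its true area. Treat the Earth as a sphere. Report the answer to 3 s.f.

For the equirectangular projection with φ₀ = 0 (plate carrée), h = 1 along meridians and k = sec φ along parallels.
Areal scale = h·k = 1 × sec φ; at 55.6°, h = 1.000, k = 1.770, so h·k = 1.770.
True area = apparent / (areal scale) = 110000 / 1.770 ≈ 62100 km².

62100 km²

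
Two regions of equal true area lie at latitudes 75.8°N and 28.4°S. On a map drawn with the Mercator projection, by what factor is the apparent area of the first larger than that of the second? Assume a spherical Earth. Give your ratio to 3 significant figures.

On Mercator, area is exaggerated by sec²φ = 1/cos²φ.
At 75.8°: sec²(75.8°) = 1/0.2453² = 16.62.
At 28.4°: sec²(28.4°) = 1/0.8796² = 1.292.
Ratio = 16.62/1.292 = cos²(28.4°)/cos²(75.8°) ≈ 12.9.

12.9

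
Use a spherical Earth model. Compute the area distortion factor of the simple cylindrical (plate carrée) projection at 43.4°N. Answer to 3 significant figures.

1.38

In the plate carrée (x = Rλ, y = Rφ), meridians are true-scale (h = 1) and parallels are stretched by k = sec φ.
Areal scale = h·k = 1 × sec φ; at 43.4°, h = 1.000, k = 1.376, so h·k = 1.376.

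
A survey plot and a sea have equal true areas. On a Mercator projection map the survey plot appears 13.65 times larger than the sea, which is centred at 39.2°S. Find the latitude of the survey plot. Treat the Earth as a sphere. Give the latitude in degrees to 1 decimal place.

On Mercator, (apparent₁)/(apparent₂) = sec²φ₁ / sec²φ₂ when true areas are equal.
cos²φ₂ / cos²φ₁ = 13.65  ⇒  cos φ₁ = cos 39.2° / √13.65 = 0.7749/3.695 = 0.2098.
φ₁ = arccos(0.2098) ≈ 77.9°.

77.9°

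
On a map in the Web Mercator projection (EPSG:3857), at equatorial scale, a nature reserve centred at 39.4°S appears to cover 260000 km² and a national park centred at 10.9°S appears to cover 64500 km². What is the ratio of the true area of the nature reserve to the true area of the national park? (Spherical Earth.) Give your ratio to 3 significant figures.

On Mercator the areal scale is sec²φ, so true area = apparent × cos²φ.
True area of nature reserve: 260000 × cos²(39.4°) = 260000 × 0.5971 = 155300 km².
True area of national park: 64500 × cos²(10.9°) = 64500 × 0.9642 = 62190 km².
Ratio = 155300 / 62190 ≈ 2.50.

2.50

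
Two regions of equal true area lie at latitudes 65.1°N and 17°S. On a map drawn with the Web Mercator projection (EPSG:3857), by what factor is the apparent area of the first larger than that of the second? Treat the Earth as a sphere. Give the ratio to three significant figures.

On Mercator, area is exaggerated by sec²φ = 1/cos²φ.
At 65.1°: sec²(65.1°) = 1/0.4210² = 5.641.
At 17°: sec²(17°) = 1/0.9563² = 1.093.
Ratio = 5.641/1.093 = cos²(17°)/cos²(65.1°) ≈ 5.16.

5.16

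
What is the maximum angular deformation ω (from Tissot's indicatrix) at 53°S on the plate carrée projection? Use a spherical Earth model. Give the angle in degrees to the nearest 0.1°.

28.8°

Plate carrée maps x = Rλ, y = Rφ. The meridian scale is h = 1 and the parallel scale is k = 1/cos φ = sec φ.
At 53°: h = 1.000, k = 1.662; principal scales a = 1.662, b = 1.000.
sin(ω/2) = (a − b)/(a + b) = 0.6616/2.662 = 0.2486, so ω = 2 arcsin(0.2486) ≈ 28.8°.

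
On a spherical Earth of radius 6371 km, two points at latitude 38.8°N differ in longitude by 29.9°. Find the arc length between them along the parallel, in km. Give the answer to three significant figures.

Arc length along a parallel = R cos φ · Δλ (with Δλ in radians).
= 6371 × cos 38.8° × (29.9° × π/180) = 6371 × 0.7793 × 0.5219 ≈ 2590 km.

2590 km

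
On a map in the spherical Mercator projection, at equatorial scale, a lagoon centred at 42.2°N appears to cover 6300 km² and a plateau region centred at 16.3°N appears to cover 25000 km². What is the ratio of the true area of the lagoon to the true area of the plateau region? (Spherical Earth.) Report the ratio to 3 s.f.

0.150

Mercator's areal exaggeration is sec²φ; hence true area = (apparent area) · cos²φ.
True area of lagoon: 6300 × cos²(42.2°) = 6300 × 0.5488 = 3457 km².
True area of plateau region: 25000 × cos²(16.3°) = 25000 × 0.9212 = 23030 km².
Ratio = 3457 / 23030 ≈ 0.150.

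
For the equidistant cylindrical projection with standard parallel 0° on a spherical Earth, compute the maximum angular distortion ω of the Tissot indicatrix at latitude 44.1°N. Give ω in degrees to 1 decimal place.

For the equirectangular projection with φ₀ = 0 (plate carrée), h = 1 along meridians and k = sec φ along parallels.
At 44.1°: h = 1.000, k = 1.393; principal scales a = 1.393, b = 1.000.
sin(ω/2) = (a − b)/(a + b) = 0.3925/2.393 = 0.1641, so ω = 2 arcsin(0.1641) ≈ 18.9°.

18.9°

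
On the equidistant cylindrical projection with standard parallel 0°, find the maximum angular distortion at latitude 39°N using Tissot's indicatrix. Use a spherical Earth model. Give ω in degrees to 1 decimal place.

14.4°

In the plate carrée (x = Rλ, y = Rφ), meridians are true-scale (h = 1) and parallels are stretched by k = sec φ.
At 39°: h = 1.000, k = 1.287; principal scales a = 1.287, b = 1.000.
sin(ω/2) = (a − b)/(a + b) = 0.2868/2.287 = 0.1254, so ω = 2 arcsin(0.1254) ≈ 14.4°.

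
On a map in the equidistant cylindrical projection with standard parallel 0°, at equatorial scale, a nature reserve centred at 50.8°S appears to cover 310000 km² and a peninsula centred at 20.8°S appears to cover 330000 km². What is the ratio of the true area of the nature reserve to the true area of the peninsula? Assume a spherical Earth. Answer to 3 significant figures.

0.635

On the plate carrée, areal scale = h·k = 1 × sec φ, so true area = apparent × cos φ.
True area of nature reserve: 310000 × cos(50.8°) = 310000 × 0.6320 = 195900 km².
True area of peninsula: 330000 × cos(20.8°) = 330000 × 0.9348 = 308500 km².
Ratio = 195900 / 308500 ≈ 0.635.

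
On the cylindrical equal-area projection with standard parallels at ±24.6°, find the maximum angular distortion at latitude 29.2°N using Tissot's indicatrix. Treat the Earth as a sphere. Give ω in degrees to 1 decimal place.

4.7°

A cylindrical equal-area projection with standard parallel φ₀ has meridian scale h = cos φ / cos φ₀ and parallel scale k = cos φ₀ / cos φ (so areas are preserved, h·k = 1).
At 29.2°: h = 0.9601, k = 1.042; principal scales a = 1.042, b = 0.9601.
sin(ω/2) = (a − b)/(a + b) = 0.08154/2.002 = 0.04074, so ω = 2 arcsin(0.04074) ≈ 4.7°.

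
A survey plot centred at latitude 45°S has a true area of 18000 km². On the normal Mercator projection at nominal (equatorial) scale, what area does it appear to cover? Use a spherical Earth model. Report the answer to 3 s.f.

36000 km²

Mercator is conformal, so the point scale is isotropic: h = k = sec φ = 1/cos φ.
Areal scale = k² = sec²φ = 1/cos²(45°) = 1/0.7071² = 2.000.
Apparent area = 18000 × 2.000 ≈ 36000 km².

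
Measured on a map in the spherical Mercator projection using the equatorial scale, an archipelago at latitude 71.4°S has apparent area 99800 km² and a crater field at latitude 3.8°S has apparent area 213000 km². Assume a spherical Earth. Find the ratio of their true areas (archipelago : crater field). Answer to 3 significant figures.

0.0479

Mercator's areal exaggeration is sec²φ; hence true area = (apparent area) · cos²φ.
True area of archipelago: 99800 × cos²(71.4°) = 99800 × 0.1017 = 10150 km².
True area of crater field: 213000 × cos²(3.8°) = 213000 × 0.9956 = 212100 km².
Ratio = 10150 / 212100 ≈ 0.0479.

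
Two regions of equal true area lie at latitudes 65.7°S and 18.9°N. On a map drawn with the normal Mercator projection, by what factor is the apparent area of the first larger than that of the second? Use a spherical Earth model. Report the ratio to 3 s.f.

5.29

On Mercator, area is exaggerated by sec²φ = 1/cos²φ.
At 65.7°: sec²(65.7°) = 1/0.4115² = 5.905.
At 18.9°: sec²(18.9°) = 1/0.9461² = 1.117.
Ratio = 5.905/1.117 = cos²(18.9°)/cos²(65.7°) ≈ 5.29.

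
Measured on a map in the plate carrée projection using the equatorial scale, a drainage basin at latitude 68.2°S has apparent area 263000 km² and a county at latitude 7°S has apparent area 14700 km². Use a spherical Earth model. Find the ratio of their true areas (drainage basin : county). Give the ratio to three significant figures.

Plate carrée has h = 1 and k = sec φ, giving areal scale sec φ; true area = (apparent area) · cos φ.
True area of drainage basin: 263000 × cos(68.2°) = 263000 × 0.3714 = 97670 km².
True area of county: 14700 × cos(7°) = 14700 × 0.9925 = 14590 km².
Ratio = 97670 / 14590 ≈ 6.69.

6.69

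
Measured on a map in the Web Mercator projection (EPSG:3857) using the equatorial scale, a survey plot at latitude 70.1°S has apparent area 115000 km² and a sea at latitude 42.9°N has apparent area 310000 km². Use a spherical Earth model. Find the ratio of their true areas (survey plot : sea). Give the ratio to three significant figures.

0.0801

Since Mercator area scale is 1/cos²φ, the true area equals the apparent area multiplied by cos²φ.
True area of survey plot: 115000 × cos²(70.1°) = 115000 × 0.1159 = 13320 km².
True area of sea: 310000 × cos²(42.9°) = 310000 × 0.5366 = 166400 km².
Ratio = 13320 / 166400 ≈ 0.0801.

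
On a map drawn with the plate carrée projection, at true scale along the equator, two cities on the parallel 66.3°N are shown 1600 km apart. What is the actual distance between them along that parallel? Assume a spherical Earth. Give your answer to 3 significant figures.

643 km

In the plate carrée (x = Rλ, y = Rφ), meridians are true-scale (h = 1) and parallels are stretched by k = sec φ.
Along the parallel at 66.3°, map distances are exaggerated by k = sec 66.3° = 2.488.
True distance = 1600 / 2.488 = 1600 × cos 66.3° ≈ 643 km.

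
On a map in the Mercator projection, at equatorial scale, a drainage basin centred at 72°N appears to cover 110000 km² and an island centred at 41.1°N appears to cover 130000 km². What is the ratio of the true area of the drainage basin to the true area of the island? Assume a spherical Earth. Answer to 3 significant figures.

Mercator's areal exaggeration is sec²φ; hence true area = (apparent area) · cos²φ.
True area of drainage basin: 110000 × cos²(72°) = 110000 × 0.09549 = 10500 km².
True area of island: 130000 × cos²(41.1°) = 130000 × 0.5679 = 73820 km².
Ratio = 10500 / 73820 ≈ 0.142.

0.142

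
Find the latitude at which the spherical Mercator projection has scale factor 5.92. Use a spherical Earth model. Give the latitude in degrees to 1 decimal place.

80.3°

Mercator scale is k = sec φ = 1/cos φ.
1/cos φ = 5.92  ⇒  cos φ = 0.1689  ⇒  φ = arccos(0.1689) ≈ 80.3°.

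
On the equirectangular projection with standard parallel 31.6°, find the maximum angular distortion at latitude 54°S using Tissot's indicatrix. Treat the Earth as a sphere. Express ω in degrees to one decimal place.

With standard parallel φ₀ = 31.6°, the equirectangular projection gives x = Rλ cos φ₀, y = Rφ, so h = 1 and k = cos 31.6° / cos φ.
At 54°: h = 1.000, k = 1.449; principal scales a = 1.449, b = 1.000.
sin(ω/2) = (a − b)/(a + b) = 0.4490/2.449 = 0.1834, so ω = 2 arcsin(0.1834) ≈ 21.1°.

21.1°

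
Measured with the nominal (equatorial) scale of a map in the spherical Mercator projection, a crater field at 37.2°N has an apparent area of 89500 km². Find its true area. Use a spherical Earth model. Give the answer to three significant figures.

56800 km²

The Mercator projection is conformal; its linear scale factor is the same in every direction and equals sec φ = 1/cos φ.
Areal scale = k² = sec²φ = 1/cos²(37.2°) = 1/0.7965² = 1.576.
True area = apparent / (areal scale) = 89500 / 1.576 ≈ 56800 km².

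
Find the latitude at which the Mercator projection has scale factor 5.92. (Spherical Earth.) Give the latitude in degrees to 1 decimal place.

Mercator scale is k = sec φ = 1/cos φ.
1/cos φ = 5.92  ⇒  cos φ = 0.1689  ⇒  φ = arccos(0.1689) ≈ 80.3°.

80.3°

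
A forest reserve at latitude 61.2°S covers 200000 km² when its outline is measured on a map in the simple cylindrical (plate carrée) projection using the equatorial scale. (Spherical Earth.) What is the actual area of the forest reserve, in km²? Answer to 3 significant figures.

96400 km²

For the equirectangular projection with φ₀ = 0 (plate carrée), h = 1 along meridians and k = sec φ along parallels.
Areal scale = h·k = 1 × sec φ; at 61.2°, h = 1.000, k = 2.076, so h·k = 2.076.
True area = apparent / (areal scale) = 200000 / 2.076 ≈ 96400 km².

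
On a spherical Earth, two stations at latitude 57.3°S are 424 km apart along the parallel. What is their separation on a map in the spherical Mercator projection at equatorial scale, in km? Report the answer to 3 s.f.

785 km

For Mercator, h = k = sec φ (a conformal cylindrical projection has a single point scale, 1/cos φ).
Along the parallel, k = sec 57.3° = 1/0.5402 = 1.851.
Map distance = 424 × 1.851 ≈ 785 km.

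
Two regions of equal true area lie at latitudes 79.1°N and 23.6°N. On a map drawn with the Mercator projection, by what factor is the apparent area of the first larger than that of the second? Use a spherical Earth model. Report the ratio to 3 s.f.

23.5

Mercator is conformal with k = sec φ, so areal scale = k² = sec²φ.
At 79.1°: sec²(79.1°) = 1/0.1891² = 27.97.
At 23.6°: sec²(23.6°) = 1/0.9164² = 1.191.
Ratio = 27.97/1.191 = cos²(23.6°)/cos²(79.1°) ≈ 23.5.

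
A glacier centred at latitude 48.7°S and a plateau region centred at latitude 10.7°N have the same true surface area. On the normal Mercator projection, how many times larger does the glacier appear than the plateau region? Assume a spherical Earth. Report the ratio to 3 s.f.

Mercator areal scale is sec²φ.
At 48.7°: sec²(48.7°) = 1/0.6600² = 2.296.
At 10.7°: sec²(10.7°) = 1/0.9826² = 1.036.
Ratio = 2.296/1.036 = cos²(10.7°)/cos²(48.7°) ≈ 2.22.

2.22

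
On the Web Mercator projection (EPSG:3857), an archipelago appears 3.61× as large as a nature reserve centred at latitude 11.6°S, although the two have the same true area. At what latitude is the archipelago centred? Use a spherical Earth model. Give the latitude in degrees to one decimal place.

On Mercator, (apparent₁)/(apparent₂) = sec²φ₁ / sec²φ₂ when true areas are equal.
cos²φ₂ / cos²φ₁ = 3.61  ⇒  cos φ₁ = cos 11.6° / √3.61 = 0.9796/1.900 = 0.5156.
φ₁ = arccos(0.5156) ≈ 59.0°.

59.0°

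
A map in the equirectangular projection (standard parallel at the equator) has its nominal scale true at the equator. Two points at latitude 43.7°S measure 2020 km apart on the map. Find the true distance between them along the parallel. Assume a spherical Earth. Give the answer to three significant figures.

1460 km

Plate carrée maps x = Rλ, y = Rφ. The meridian scale is h = 1 and the parallel scale is k = 1/cos φ = sec φ.
Along the parallel at 43.7°, map distances are exaggerated by k = sec 43.7° = 1.383.
True distance = 2020 / 1.383 = 2020 × cos 43.7° ≈ 1460 km.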